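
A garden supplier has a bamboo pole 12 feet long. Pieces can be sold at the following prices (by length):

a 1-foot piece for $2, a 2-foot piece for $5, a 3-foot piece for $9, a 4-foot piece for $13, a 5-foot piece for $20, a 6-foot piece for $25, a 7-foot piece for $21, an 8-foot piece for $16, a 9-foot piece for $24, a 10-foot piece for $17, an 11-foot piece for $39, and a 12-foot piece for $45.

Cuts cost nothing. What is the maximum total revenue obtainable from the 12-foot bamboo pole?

50

Consider every possible first cut. R[k] is the best of p[i]+R[k−i] over all sellable i≤k.
R[1] = 2
R[2] = 5
R[3] = 9
R[4] = 13
R[5] = 20
R[6] = 25
R[7] = 27  (first piece 1, then R[6]=25)
R[8] = 30  (first piece 2, then R[6]=25)
R[9] = 34  (first piece 3, then R[6]=25)
R[10] = 40  (first piece 5, then R[5]=20)
R[11] = 45  (first piece 5, then R[6]=25)
R[12] = 50  (first piece 6, then R[6]=25)
One optimal cutting: 6 + 6 → $25 + $25 = $50.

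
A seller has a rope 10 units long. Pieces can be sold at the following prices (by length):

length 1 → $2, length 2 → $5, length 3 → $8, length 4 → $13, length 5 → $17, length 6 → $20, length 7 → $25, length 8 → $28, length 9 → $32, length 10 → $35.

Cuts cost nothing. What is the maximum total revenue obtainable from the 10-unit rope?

Build best[k] bottom-up: best[k] = max over allowed piece i of (p[i] + best[k−i]).
best[1] = 2
best[2] = 5
best[3] = 8
best[4] = 13
best[5] = 17
best[6] = 20
best[7] = 25
best[8] = 28
best[9] = 32
best[10] = 35
Best is to sell the whole 10-unit piece uncut for $35.

35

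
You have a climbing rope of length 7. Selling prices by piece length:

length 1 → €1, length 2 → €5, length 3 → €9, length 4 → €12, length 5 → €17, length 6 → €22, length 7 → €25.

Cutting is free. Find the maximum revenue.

25

Let r[k] be the best obtainable value from length k. For each k, try every first piece i and keep the best of price[i] + r[k−i].
r[1] = 1
r[2] = max(1+1, 5+0) = 5
r[3] = max(1+5, 5+1, 9+0) = 9
r[4] = max(1+9, 5+5, 9+1, 12+0) = 12
r[5] = max(1+12, 5+9, 9+5, 12+1, 17+0) = 17
r[6] = max(1+17, 5+12, 9+9, 12+5, 17+1, 22+0) = 22
r[7] = max(1+22, 5+17, 9+12, …, 22+1, 25+0) = 25
Best is to sell the whole 7-meter piece uncut for €25.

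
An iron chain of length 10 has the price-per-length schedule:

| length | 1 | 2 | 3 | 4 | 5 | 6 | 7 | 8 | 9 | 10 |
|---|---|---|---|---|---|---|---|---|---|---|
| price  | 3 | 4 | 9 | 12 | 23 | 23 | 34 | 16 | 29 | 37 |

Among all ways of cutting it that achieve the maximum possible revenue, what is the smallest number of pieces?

2

Let r[k] be the best obtainable value from length k. For each k, try every first piece i and keep the best of price[i] + r[k−i].
r[1] = 3
r[2] = max(3+3, 4+0) = 6
r[3] = max(3+6, 4+3, 9+0) = 9
r[4] = max(3+9, 4+6, 9+3, 12+0) = 12
r[5] = max(3+12, 4+9, 9+6, 12+3, 23+0) = 23
r[6] = max(3+23, 4+12, 9+9, 12+6, 23+3, 23+0) = 26
r[7] = max(3+26, 4+23, 9+12, …, 23+3, 34+0) = 34
r[8] = max(3+34, 4+26, 9+23, …, 34+3, 16+0) = 37
r[9] = max(3+37, 4+34, 9+26, …, 16+3, 29+0) = 40
r[10] = max(3+40, 4+37, 9+34, …, 29+3, 37+0) = 46
Maximum revenue is $46.
Now minimize piece count subject to staying optimal: for each k, pieces[k] = 1 + min over i with p[i]+r[k−i]=r[k] of pieces[k−i].
pieces[7] = 1
pieces[8] = 2
pieces[9] = 3
pieces[10] = 2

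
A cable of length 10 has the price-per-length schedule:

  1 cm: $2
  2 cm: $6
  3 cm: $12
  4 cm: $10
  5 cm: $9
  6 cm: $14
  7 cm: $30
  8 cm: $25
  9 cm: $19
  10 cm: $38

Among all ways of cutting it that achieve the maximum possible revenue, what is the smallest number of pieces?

Build r[k] bottom-up: r[k] = max over allowed piece i of (p[i] + r[k−i]).
r[1] = 2
r[2] = max(2+2, 6+0) = 6
r[3] = max(2+6, 6+2, 12+0) = 12
r[4] = max(2+12, 6+6, 12+2, 10+0) = 14
r[5] = max(2+14, 6+12, 12+6, 10+2, 9+0) = 18
r[6] = max(2+18, 6+14, 12+12, 10+6, 9+2, 14+0) = 24
r[7] = max(2+24, 6+18, 12+14, …, 14+2, 30+0) = 30
r[8] = max(2+30, 6+24, 12+18, …, 30+2, 25+0) = 32
r[9] = max(2+32, 6+30, 12+24, …, 25+2, 19+0) = 36
r[10] = max(2+36, 6+32, 12+30, …, 19+2, 38+0) = 42
Maximum revenue is $42.
Now minimize piece count subject to staying optimal: for each k, pieces[k] = 1 + min over i with p[i]+r[k−i]=r[k] of pieces[k−i].
pieces[7] = 1
pieces[8] = 2
pieces[9] = 2
pieces[10] = 2

2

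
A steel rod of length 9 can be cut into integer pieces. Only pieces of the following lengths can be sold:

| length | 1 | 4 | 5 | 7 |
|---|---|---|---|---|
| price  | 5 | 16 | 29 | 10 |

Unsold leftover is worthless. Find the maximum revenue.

49

Consider every possible first cut. best[k] is the best of p[i]+best[k−i] over all sellable i≤k.
best[1] = 5
best[2] = 10  (first piece 1, then best[1]=5)
best[3] = 15  (first piece 1, then best[2]=10)
best[4] = 20  (first piece 1, then best[3]=15)
best[5] = 29
best[6] = 34  (first piece 1, then best[5]=29)
best[7] = 39  (first piece 1, then best[6]=34)
best[8] = 44  (first piece 1, then best[7]=39)
best[9] = 49  (first piece 1, then best[8]=44)
One optimal cutting: 5 + 1 + 1 + 1 + 1 → $49.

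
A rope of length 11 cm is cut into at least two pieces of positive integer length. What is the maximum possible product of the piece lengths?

Define g[k] = max over 1≤i<k of i · max(k−i, g[k−i]); the inner max lets the remainder stay uncut if that's better.
Small cases: g[2]=1, g[3]=2, g[4]=4, g[5]=6.
g[6] = max(1·6, 2·4, 3·3, 4·2, 5·1) = 9
g[7] = max(1·9, 2·6, 3·4, 4·3, 5·2, 6·1) = 12
g[8] = max(1·12, 2·9, 3·6, …, 6·2, 7·1) = 18
g[9] = max(1·18, 2·12, 3·9, …, 7·2, 8·1) = 27
g[10] = max(1·27, 2·18, 3·12, …, 8·2, 9·1) = 36
g[11] = max(1·36, 2·27, 3·18, …, 9·2, 10·1) = 54
One optimal split: 3 + 3 + 3 + 2; product 3·3·3·2 = 54.

54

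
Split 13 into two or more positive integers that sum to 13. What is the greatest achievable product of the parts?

108

Fill f[k] for k=2..13: at each k try every first piece i and multiply by the better of (k−i) uncut or f[k−i].
Small cases: f[2]=1, f[3]=2, f[4]=4, f[5]=6.
f[6] = max(1·6, 2·4, 3·3, 4·2, 5·1) = 9
f[7] = max(1·9, 2·6, 3·4, 4·3, 5·2, 6·1) = 12
f[8] = max(1·12, 2·9, 3·6, …, 6·2, 7·1) = 18
f[9] = max(1·18, 2·12, 3·9, …, 7·2, 8·1) = 27
f[10] = max(1·27, 2·18, 3·12, …, 8·2, 9·1) = 36
f[11] = max(1·36, 2·27, 3·18, …, 9·2, 10·1) = 54
f[12] = max(1·54, 2·36, 3·27, …, 10·2, 11·1) = 81
f[13] = max(1·81, 2·54, 3·36, …, 11·2, 12·1) = 108
One optimal split: 3 + 3 + 3 + 2 + 2; product 3·3·3·2·2 = 108.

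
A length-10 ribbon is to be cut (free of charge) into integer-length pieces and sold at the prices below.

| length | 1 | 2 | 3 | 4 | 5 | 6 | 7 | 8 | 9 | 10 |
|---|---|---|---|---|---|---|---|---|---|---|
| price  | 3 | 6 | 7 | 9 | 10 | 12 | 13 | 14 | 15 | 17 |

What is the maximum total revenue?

Build best[k] bottom-up: best[k] = max over allowed piece i of (p[i] + best[k−i]).
best[1] = 3
best[2] = max(3+3, 6+0) = 6
best[3] = max(3+6, 6+3, 7+0) = 9
best[4] = max(3+9, 6+6, 7+3, 9+0) = 12
best[5] = max(3+12, 6+9, 7+6, 9+3, 10+0) = 15
best[6] = max(3+15, 6+12, 7+9, 9+6, 10+3, 12+0) = 18
best[7] = max(3+18, 6+15, 7+12, …, 12+3, 13+0) = 21
best[8] = max(3+21, 6+18, 7+15, …, 13+3, 14+0) = 24
best[9] = max(3+24, 6+21, 7+18, …, 14+3, 15+0) = 27
best[10] = max(3+27, 6+24, 7+21, …, 15+3, 17+0) = 30
One optimal cutting: 1 + 1 + 1 + 1 + 1 + 1 + 1 + 1 + 1 + 1 → ¢3 + ¢3 + ¢3 + ¢3 + ¢3 + ¢3 + ¢3 + ¢3 + ¢3 + ¢3 = ¢30.

30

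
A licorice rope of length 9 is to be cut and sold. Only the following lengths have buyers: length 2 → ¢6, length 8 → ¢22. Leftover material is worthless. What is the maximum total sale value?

Consider every possible first cut. best[k] is the best of p[i]+best[k−i] over all sellable i≤k.
best[1] = 0
best[2] = 6
best[3] = 6
best[4] = 12  (first piece 2, then best[2]=6)
best[5] = 12
best[6] = 18  (first piece 2, then best[4]=12)
best[7] = 18
best[8] = 24  (first piece 2, then best[6]=18)
best[9] = 24
One optimal cutting: pieces 2 + 2 + 2 + 2 with 1 cm of scrap → ¢24.

24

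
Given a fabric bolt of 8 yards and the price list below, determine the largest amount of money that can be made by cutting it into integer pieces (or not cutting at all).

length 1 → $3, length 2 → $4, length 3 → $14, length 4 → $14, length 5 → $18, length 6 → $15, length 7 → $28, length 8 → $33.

Build v[k] bottom-up: v[k] = max over allowed piece i of (p[i] + v[k−i]).
v[1] = 3
v[2] = 6  (first piece 1, then v[1]=3)
v[3] = 14
v[4] = 17  (first piece 1, then v[3]=14)
v[5] = 20  (first piece 1, then v[4]=17)
v[6] = 28  (first piece 3, then v[3]=14)
v[7] = 31  (first piece 1, then v[6]=28)
v[8] = 34  (first piece 1, then v[7]=31)
One optimal cutting: 3 + 3 + 1 + 1 → $14 + $14 + $3 + $3 = $34.

34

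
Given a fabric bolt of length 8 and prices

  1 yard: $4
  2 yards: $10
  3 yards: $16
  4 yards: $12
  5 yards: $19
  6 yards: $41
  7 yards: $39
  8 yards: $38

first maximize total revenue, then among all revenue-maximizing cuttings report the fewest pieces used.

2

Let r[k] be the best obtainable value from length k. For each k, try every first piece i and keep the best of price[i] + r[k−i].
r[1] = 4
r[2] = max(4+4, 10+0) = 10
r[3] = max(4+10, 10+4, 16+0) = 16
r[4] = max(4+16, 10+10, 16+4, 12+0) = 20
r[5] = max(4+20, 10+16, 16+10, 12+4, 19+0) = 26
r[6] = max(4+26, 10+20, 16+16, 12+10, 19+4, 41+0) = 41
r[7] = max(4+41, 10+26, 16+20, …, 41+4, 39+0) = 45
r[8] = max(4+45, 10+41, 16+26, …, 39+4, 38+0) = 51
Maximum revenue is $51.
Now minimize piece count subject to staying optimal: for each k, pieces[k] = 1 + min over i with p[i]+r[k−i]=r[k] of pieces[k−i].
pieces[5] = 2
pieces[6] = 1
pieces[7] = 2
pieces[8] = 2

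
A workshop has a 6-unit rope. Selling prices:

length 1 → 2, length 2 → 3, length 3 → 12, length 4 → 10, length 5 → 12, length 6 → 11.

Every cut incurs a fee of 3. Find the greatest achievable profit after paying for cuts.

Let v[k] be the best obtainable value from length k. For each k, try every first piece i and keep the best of price[i] + v[k−i] minus the 3 cut fee when i<k.
v[1] = 2
v[2] = 3
v[3] = 12
v[4] = 11  (first piece 1, then v[3]=12)
v[5] = 12  (first piece 2, then v[3]=12)
v[6] = 21  (first piece 3, then v[3]=12)
One optimal plan: pieces 3 + 3 (1 cut) → 24 − 3 = 21.

21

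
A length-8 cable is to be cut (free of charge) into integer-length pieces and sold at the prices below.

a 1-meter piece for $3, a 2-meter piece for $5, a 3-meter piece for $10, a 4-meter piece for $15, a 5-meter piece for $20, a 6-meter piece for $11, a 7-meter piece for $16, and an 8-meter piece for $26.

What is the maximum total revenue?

30

Let best[k] be the best obtainable value from length k. For each k, try every first piece i and keep the best of price[i] + best[k−i].
best[1] = 3
best[2] = max(3+3, 5+0) = 6
best[3] = max(3+6, 5+3, 10+0) = 10
best[4] = max(3+10, 5+6, 10+3, 15+0) = 15
best[5] = max(3+15, 5+10, 10+6, 15+3, 20+0) = 20
best[6] = max(3+20, 5+15, 10+10, 15+6, 20+3, 11+0) = 23
best[7] = max(3+23, 5+20, 10+15, …, 11+3, 16+0) = 26
best[8] = max(3+26, 5+23, 10+20, …, 16+3, 26+0) = 30
One optimal cutting: 5 + 3 → $20 + $10 = $30.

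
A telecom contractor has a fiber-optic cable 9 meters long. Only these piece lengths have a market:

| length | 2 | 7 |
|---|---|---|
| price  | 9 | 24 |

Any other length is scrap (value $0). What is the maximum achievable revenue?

Consider every possible first cut. best[k] is the best of p[i]+best[k−i] over all sellable i≤k.
best[1] = 0
best[2] = 9
best[3] = 9
best[4] = 18  (first piece 2, then best[2]=9)
best[5] = 18
best[6] = 27  (first piece 2, then best[4]=18)
best[7] = 27
best[8] = 36  (first piece 2, then best[6]=27)
best[9] = 36
One optimal cutting: pieces 2 + 2 + 2 + 2 with 1 meter of scrap → $36.

36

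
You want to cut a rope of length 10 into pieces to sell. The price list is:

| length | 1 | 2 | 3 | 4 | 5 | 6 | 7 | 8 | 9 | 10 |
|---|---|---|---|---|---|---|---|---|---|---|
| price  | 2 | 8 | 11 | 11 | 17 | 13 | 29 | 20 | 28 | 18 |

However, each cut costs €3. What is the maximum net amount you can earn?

37

Consider every possible first cut. v[k] is the best of p[i]+v[k−i] over all sellable i≤k, charging 3 whenever i<k.
v[1] = 2
v[2] = 8
v[3] = 11
v[4] = 13  (first piece 2, then v[2]=8)
v[5] = 17
v[6] = 19  (first piece 3, then v[3]=11)
v[7] = 29
v[8] = 28  (first piece 1, then v[7]=29)
v[9] = 34  (first piece 2, then v[7]=29)
v[10] = 37  (first piece 3, then v[7]=29)
One optimal plan: pieces 7 + 3 (1 cut) → €40 − €3 = €37.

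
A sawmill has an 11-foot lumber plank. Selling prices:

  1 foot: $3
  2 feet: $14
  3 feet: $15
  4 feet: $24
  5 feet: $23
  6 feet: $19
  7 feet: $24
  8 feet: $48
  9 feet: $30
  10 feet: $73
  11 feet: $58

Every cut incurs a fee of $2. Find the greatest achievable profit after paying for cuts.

74

Build r[k] bottom-up: r[k] = max over allowed piece i of (p[i] + r[k−i]) − 2 per cut.
r[1] = 3
r[2] = 14
r[3] = 15  (first piece 1, then r[2]=14)
r[4] = 26  (first piece 2, then r[2]=14)
r[5] = 27  (first piece 1, then r[4]=26)
r[6] = 38  (first piece 2, then r[4]=26)
r[7] = 39  (first piece 1, then r[6]=38)
r[8] = 50  (first piece 2, then r[6]=38)
r[9] = 51  (first piece 1, then r[8]=50)
r[10] = 73
r[11] = 74  (first piece 1, then r[10]=73)
One optimal plan: pieces 10 + 1 (1 cut) → $76 − $2 = $74.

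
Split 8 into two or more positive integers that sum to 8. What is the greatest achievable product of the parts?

Let prod[k] be the best product for length k (with at least one cut). For each first piece i, the rest contributes max(k−i, prod[k−i]).
Small cases: prod[2]=1, prod[3]=2.
prod[4] = max(1·3, 2·2, 3·1) = 4
prod[5] = max(1·4, 2·3, 3·2, 4·1) = 6
prod[6] = max(1·6, 2·4, 3·3, 4·2, 5·1) = 9
prod[7] = max(1·9, 2·6, 3·4, 4·3, 5·2, 6·1) = 12
prod[8] = max(1·12, 2·9, 3·6, …, 6·2, 7·1) = 18
One optimal split: 3 + 3 + 2; product 3·3·2 = 18.

18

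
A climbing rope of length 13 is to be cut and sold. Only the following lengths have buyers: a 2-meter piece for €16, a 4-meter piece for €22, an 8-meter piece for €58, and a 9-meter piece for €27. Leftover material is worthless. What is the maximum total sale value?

96

Let r[k] be the best obtainable value from length k. For each k, try every first piece i and keep the best of price[i] + r[k−i].
r[1] = 0
r[2] = 16
r[3] = 16
r[4] = max(16+16, 22+0) = 32
r[5] = max(16+16, 22+0) = 32
r[6] = max(16+32, 22+16) = 48
r[7] = max(16+32, 22+16) = 48
r[8] = max(16+48, 22+32, 58+0) = 64
r[9] = max(16+48, 22+32, 58+0, 27+0) = 64
r[10] = max(16+64, 22+48, 58+16, 27+0) = 80
r[11] = max(16+64, 22+48, 58+16, 27+16) = 80
r[12] = max(16+80, 22+64, 58+32, 27+16) = 96
r[13] = max(16+80, 22+64, 58+32, 27+32) = 96
One optimal cutting: pieces 2 + 2 + 2 + 2 + 2 + 2 with 1 meter of scrap → €96.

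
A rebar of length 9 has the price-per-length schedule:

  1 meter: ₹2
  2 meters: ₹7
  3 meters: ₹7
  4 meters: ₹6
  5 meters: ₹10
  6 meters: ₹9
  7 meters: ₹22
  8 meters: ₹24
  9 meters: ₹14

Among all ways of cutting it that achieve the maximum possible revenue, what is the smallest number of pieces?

Build r[k] bottom-up: r[k] = max over allowed piece i of (p[i] + r[k−i]).
r[1] = 2
r[2] = max(2+2, 7+0) = 7
r[3] = max(2+7, 7+2, 7+0) = 9
r[4] = max(2+9, 7+7, 7+2, 6+0) = 14
r[5] = max(2+14, 7+9, 7+7, 6+2, 10+0) = 16
r[6] = max(2+16, 7+14, 7+9, 6+7, 10+2, 9+0) = 21
r[7] = max(2+21, 7+16, 7+14, …, 9+2, 22+0) = 23
r[8] = max(2+23, 7+21, 7+16, …, 22+2, 24+0) = 28
r[9] = max(2+28, 7+23, 7+21, …, 24+2, 14+0) = 30
Maximum revenue is ₹30.
Now minimize piece count subject to staying optimal: for each k, pieces[k] = 1 + min over i with p[i]+r[k−i]=r[k] of pieces[k−i].
pieces[6] = 3
pieces[7] = 4
pieces[8] = 4
pieces[9] = 5

5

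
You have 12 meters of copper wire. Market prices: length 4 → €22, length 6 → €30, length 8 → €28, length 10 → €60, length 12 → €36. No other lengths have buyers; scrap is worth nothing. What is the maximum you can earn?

Consider every possible first cut. r[k] is the best of p[i]+r[k−i] over all sellable i≤k.
r[1] = 0
r[2] = 0
r[3] = 0
r[4] = 22
r[5] = 22
r[6] = max(22+0, 30+0) = 30
r[7] = max(22+0, 30+0) = 30
r[8] = max(22+22, 30+0, 28+0) = 44
r[9] = max(22+22, 30+0, 28+0) = 44
r[10] = max(22+30, 30+22, 28+0, 60+0) = 60
r[11] = max(22+30, 30+22, 28+0, 60+0) = 60
r[12] = max(22+44, 30+30, 28+22, 60+0, 36+0) = 66
One optimal cutting: 4 + 4 + 4 → €66.

66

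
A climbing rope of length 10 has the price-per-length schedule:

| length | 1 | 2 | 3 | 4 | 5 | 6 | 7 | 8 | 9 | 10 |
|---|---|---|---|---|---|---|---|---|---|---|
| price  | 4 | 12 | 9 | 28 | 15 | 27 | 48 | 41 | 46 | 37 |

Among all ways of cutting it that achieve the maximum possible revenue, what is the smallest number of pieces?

Let r[k] be the best obtainable value from length k. For each k, try every first piece i and keep the best of price[i] + r[k−i].
r[1] = 4
r[2] = 12
r[3] = 16  (first piece 1, then r[2]=12)
r[4] = 28
r[5] = 32  (first piece 1, then r[4]=28)
r[6] = 40  (first piece 2, then r[4]=28)
r[7] = 48
r[8] = 56  (first piece 4, then r[4]=28)
r[9] = 60  (first piece 1, then r[8]=56)
r[10] = 68  (first piece 2, then r[8]=56)
Maximum revenue is €68.
Now minimize piece count subject to staying optimal: for each k, pieces[k] = 1 + min over i with p[i]+r[k−i]=r[k] of pieces[k−i].
pieces[7] = 1
pieces[8] = 2
pieces[9] = 2
pieces[10] = 3

3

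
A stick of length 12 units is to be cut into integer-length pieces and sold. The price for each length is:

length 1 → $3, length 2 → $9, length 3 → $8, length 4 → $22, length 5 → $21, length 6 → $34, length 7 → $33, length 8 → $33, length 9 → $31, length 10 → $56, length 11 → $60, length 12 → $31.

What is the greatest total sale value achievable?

Consider every possible first cut. R[k] is the best of p[i]+R[k−i] over all sellable i≤k.
R[1] = 3
R[2] = max(3+3, 9+0) = 9
R[3] = max(3+9, 9+3, 8+0) = 12
R[4] = max(3+12, 9+9, 8+3, 22+0) = 22
R[5] = max(3+22, 9+12, 8+9, 22+3, 21+0) = 25
R[6] = max(3+25, 9+22, 8+12, 22+9, 21+3, 34+0) = 34
R[7] = max(3+34, 9+25, 8+22, …, 34+3, 33+0) = 37
R[8] = max(3+37, 9+34, 8+25, …, 33+3, 33+0) = 44
R[9] = max(3+44, 9+37, 8+34, …, 33+3, 31+0) = 47
R[10] = max(3+47, 9+44, 8+37, …, 31+3, 56+0) = 56
R[11] = max(3+56, 9+47, 8+44, …, 56+3, 60+0) = 60
R[12] = max(3+60, 9+56, 8+47, …, 60+3, 31+0) = 68
One optimal cutting: 6 + 6 → $34 + $34 = $68.

68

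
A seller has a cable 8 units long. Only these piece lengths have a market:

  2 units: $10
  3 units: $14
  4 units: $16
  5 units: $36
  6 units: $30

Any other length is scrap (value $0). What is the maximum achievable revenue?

Consider every possible first cut. f[k] is the best of p[i]+f[k−i] over all sellable i≤k.
f[1] = 0
f[2] = 10
f[3] = max(10+0, 14+0) = 14
f[4] = max(10+10, 14+0, 16+0) = 20
f[5] = max(10+14, 14+10, 16+0, 36+0) = 36
f[6] = max(10+20, 14+14, 16+10, 36+0, 30+0) = 36
f[7] = max(10+36, 14+20, 16+14, 36+10, 30+0) = 46
f[8] = max(10+36, 14+36, 16+20, 36+14, 30+10) = 50
One optimal cutting: 5 + 3 → $50.

50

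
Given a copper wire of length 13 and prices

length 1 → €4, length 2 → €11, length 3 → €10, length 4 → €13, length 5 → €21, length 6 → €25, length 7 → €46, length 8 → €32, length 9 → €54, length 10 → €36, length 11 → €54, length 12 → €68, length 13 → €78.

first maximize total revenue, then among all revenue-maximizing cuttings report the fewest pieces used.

Let r[k] be the best obtainable value from length k. For each k, try every first piece i and keep the best of price[i] + r[k−i].
r[1] = 4
r[2] = 11
r[3] = 15  (first piece 1, then r[2]=11)
r[4] = 22  (first piece 2, then r[2]=11)
r[5] = 26  (first piece 1, then r[4]=22)
r[6] = 33  (first piece 2, then r[4]=22)
r[7] = 46
r[8] = 50  (first piece 1, then r[7]=46)
r[9] = 57  (first piece 2, then r[7]=46)
r[10] = 61  (first piece 1, then r[9]=57)
r[11] = 68  (first piece 2, then r[9]=57)
r[12] = 72  (first piece 1, then r[11]=68)
r[13] = 79  (first piece 2, then r[11]=68)
Maximum revenue is €79.
Now minimize piece count subject to staying optimal: for each k, pieces[k] = 1 + min over i with p[i]+r[k−i]=r[k] of pieces[k−i].
pieces[10] = 3
pieces[11] = 3
pieces[12] = 4
pieces[13] = 4

4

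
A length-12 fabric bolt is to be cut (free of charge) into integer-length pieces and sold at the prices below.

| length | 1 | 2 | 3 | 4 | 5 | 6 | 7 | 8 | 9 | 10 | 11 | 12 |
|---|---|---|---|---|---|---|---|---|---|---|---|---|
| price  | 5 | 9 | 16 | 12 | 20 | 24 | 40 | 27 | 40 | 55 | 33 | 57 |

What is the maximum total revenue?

66

Consider every possible first cut. best[k] is the best of p[i]+best[k−i] over all sellable i≤k.
best[1] = 5
best[2] = max(5+5, 9+0) = 10
best[3] = max(5+10, 9+5, 16+0) = 16
best[4] = max(5+16, 9+10, 16+5, 12+0) = 21
best[5] = max(5+21, 9+16, 16+10, 12+5, 20+0) = 26
best[6] = max(5+26, 9+21, 16+16, 12+10, 20+5, 24+0) = 32
best[7] = max(5+32, 9+26, 16+21, …, 24+5, 40+0) = 40
best[8] = max(5+40, 9+32, 16+26, …, 40+5, 27+0) = 45
best[9] = max(5+45, 9+40, 16+32, …, 27+5, 40+0) = 50
best[10] = max(5+50, 9+45, 16+40, …, 40+5, 55+0) = 56
best[11] = max(5+56, 9+50, 16+45, …, 55+5, 33+0) = 61
best[12] = max(5+61, 9+56, 16+50, …, 33+5, 57+0) = 66
One optimal cutting: 7 + 3 + 1 + 1 → $40 + $16 + $5 + $5 = $66.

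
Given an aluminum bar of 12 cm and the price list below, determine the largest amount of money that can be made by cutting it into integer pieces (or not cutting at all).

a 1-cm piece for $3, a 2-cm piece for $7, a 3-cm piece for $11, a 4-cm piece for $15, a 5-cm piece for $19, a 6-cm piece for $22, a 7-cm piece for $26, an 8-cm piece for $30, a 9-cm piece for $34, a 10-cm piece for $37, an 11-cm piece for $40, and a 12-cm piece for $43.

Consider every possible first cut. v[k] is the best of p[i]+v[k−i] over all sellable i≤k.
v[1] = 3
v[2] = max(3+3, 7+0) = 7
v[3] = max(3+7, 7+3, 11+0) = 11
v[4] = max(3+11, 7+7, 11+3, 15+0) = 15
v[5] = max(3+15, 7+11, 11+7, 15+3, 19+0) = 19
v[6] = max(3+19, 7+15, 11+11, 15+7, 19+3, 22+0) = 22
v[7] = max(3+22, 7+19, 11+15, …, 22+3, 26+0) = 26
v[8] = max(3+26, 7+22, 11+19, …, 26+3, 30+0) = 30
v[9] = max(3+30, 7+26, 11+22, …, 30+3, 34+0) = 34
v[10] = max(3+34, 7+30, 11+26, …, 34+3, 37+0) = 38
v[11] = max(3+38, 7+34, 11+30, …, 37+3, 40+0) = 41
v[12] = max(3+41, 7+38, 11+34, …, 40+3, 43+0) = 45
One optimal cutting: 5 + 5 + 2 → $19 + $19 + $7 = $45.

45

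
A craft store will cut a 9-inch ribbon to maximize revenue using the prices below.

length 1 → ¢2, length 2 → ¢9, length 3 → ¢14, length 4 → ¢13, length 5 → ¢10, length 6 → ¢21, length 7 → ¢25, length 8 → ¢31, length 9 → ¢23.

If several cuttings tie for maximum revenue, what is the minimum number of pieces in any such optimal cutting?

Let r[k] be the best obtainable value from length k. For each k, try every first piece i and keep the best of price[i] + r[k−i].
r[1] = 2
r[2] = 9
r[3] = 14
r[4] = 18  (first piece 2, then r[2]=9)
r[5] = 23  (first piece 2, then r[3]=14)
r[6] = 28  (first piece 3, then r[3]=14)
r[7] = 32  (first piece 2, then r[5]=23)
r[8] = 37  (first piece 2, then r[6]=28)
r[9] = 42  (first piece 3, then r[6]=28)
Maximum revenue is ¢42.
Now minimize piece count subject to staying optimal: for each k, pieces[k] = 1 + min over i with p[i]+r[k−i]=r[k] of pieces[k−i].
pieces[6] = 2
pieces[7] = 3
pieces[8] = 3
pieces[9] = 3

3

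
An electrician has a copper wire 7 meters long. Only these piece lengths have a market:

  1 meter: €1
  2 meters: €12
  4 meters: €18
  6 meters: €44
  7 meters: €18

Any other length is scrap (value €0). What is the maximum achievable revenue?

45

Consider every possible first cut. r[k] is the best of p[i]+r[k−i] over all sellable i≤k.
r[1] = 1
r[2] = 12
r[3] = 13  (first piece 1, then r[2]=12)
r[4] = 24  (first piece 2, then r[2]=12)
r[5] = 25  (first piece 1, then r[4]=24)
r[6] = 44
r[7] = 45  (first piece 1, then r[6]=44)
One optimal cutting: 6 + 1 → €45.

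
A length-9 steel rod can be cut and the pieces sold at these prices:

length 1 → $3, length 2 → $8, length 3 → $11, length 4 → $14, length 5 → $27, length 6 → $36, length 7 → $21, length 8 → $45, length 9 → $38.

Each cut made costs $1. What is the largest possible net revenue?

Build v[k] bottom-up: v[k] = max over allowed piece i of (p[i] + v[k−i]) − 1 per cut.
v[1] = 3
v[2] = 8
v[3] = 11
v[4] = 15  (first piece 2, then v[2]=8)
v[5] = 27
v[6] = 36
v[7] = 38  (first piece 1, then v[6]=36)
v[8] = 45
v[9] = 47  (first piece 1, then v[8]=45)
One optimal plan: pieces 8 + 1 (1 cut) → $48 − $1 = $47.

47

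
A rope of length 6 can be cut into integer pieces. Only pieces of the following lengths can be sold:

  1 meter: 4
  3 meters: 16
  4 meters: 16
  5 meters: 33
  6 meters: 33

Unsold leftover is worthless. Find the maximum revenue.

Let f[k] be the best obtainable value from length k. For each k, try every first piece i and keep the best of price[i] + f[k−i].
f[1] = 4
f[2] = 8  (first piece 1, then f[1]=4)
f[3] = max(4+8, 16+0) = 16
f[4] = max(4+16, 16+4, 16+0) = 20
f[5] = max(4+20, 16+8, 16+4, 33+0) = 33
f[6] = max(4+33, 16+16, 16+8, 33+4, 33+0) = 37
One optimal cutting: 5 + 1 → 37.

37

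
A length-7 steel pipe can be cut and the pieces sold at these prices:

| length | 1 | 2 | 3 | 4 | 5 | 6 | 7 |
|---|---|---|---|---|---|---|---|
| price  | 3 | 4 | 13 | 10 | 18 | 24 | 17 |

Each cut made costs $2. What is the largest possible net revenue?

Build r[k] bottom-up: r[k] = max over allowed piece i of (p[i] + r[k−i]) − 2 per cut.
r[1] = 3
r[2] = 4  (first piece 1, then r[1]=3)
r[3] = 13
r[4] = 14  (first piece 1, then r[3]=13)
r[5] = 18
r[6] = 24  (first piece 3, then r[3]=13)
r[7] = 25  (first piece 1, then r[6]=24)
One optimal plan: pieces 3 + 3 + 1 (2 cuts) → $29 − $4 = $25.

25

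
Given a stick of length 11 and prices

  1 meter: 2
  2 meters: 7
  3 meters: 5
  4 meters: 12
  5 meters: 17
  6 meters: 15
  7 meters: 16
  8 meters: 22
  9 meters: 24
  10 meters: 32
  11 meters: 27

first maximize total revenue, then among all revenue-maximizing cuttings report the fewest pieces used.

Consider every possible first cut. r[k] is the best of p[i]+r[k−i] over all sellable i≤k.
r[1] = 2
r[2] = max(2+2, 7+0) = 7
r[3] = max(2+7, 7+2, 5+0) = 9
r[4] = max(2+9, 7+7, 5+2, 12+0) = 14
r[5] = max(2+14, 7+9, 5+7, 12+2, 17+0) = 17
r[6] = max(2+17, 7+14, 5+9, 12+7, 17+2, 15+0) = 21
r[7] = max(2+21, 7+17, 5+14, …, 15+2, 16+0) = 24
r[8] = max(2+24, 7+21, 5+17, …, 16+2, 22+0) = 28
r[9] = max(2+28, 7+24, 5+21, …, 22+2, 24+0) = 31
r[10] = max(2+31, 7+28, 5+24, …, 24+2, 32+0) = 35
r[11] = max(2+35, 7+31, 5+28, …, 32+2, 27+0) = 38
Maximum revenue is 38.
Now minimize piece count subject to staying optimal: for each k, pieces[k] = 1 + min over i with p[i]+r[k−i]=r[k] of pieces[k−i].
pieces[8] = 4
pieces[9] = 3
pieces[10] = 5
pieces[11] = 4

4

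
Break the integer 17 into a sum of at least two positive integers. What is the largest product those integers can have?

486

Fill P[k] for k=2..17: at each k try every first piece i and multiply by the better of (k−i) uncut or P[k−i].
Small cases: P[2]=1, P[3]=2, P[4]=4, P[5]=6, P[6]=9, P[7]=12, P[8]=18, P[9]=27, P[10]=36, P[11]=54, P[12]=81.
P[13] = max(1*81, 2*54, 3*36, …, 11*2, 12*1) = 108
P[14] = max(1*108, 2*81, 3*54, …, 12*2, 13*1) = 162
P[15] = max(1*162, 2*108, 3*81, …, 13*2, 14*1) = 243
P[16] = max(1*243, 2*162, 3*108, …, 14*2, 15*1) = 324
P[17] = max(1*324, 2*243, 3*162, …, 15*2, 16*1) = 486
One optimal split: 3 + 3 + 3 + 3 + 3 + 2; product 3*3*3*3*3*2 = 486.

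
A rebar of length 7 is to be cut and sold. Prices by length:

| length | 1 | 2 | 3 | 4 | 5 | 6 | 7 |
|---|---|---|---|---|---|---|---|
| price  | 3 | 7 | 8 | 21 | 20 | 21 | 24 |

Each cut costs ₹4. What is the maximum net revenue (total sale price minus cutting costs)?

25

Let r[k] be the best obtainable value from length k. For each k, try every first piece i and keep the best of price[i] + r[k−i] minus the 4 cut fee when i<k.
r[1] = 3
r[2] = max(3+3-4, 7+0) = 7
r[3] = max(3+7-4, 7+3-4, 8+0) = 8
r[4] = max(3+8-4, 7+7-4, 8+3-4, 21+0) = 21
r[5] = max(3+21-4, 7+8-4, 8+7-4, 21+3-4, 20+0) = 20
r[6] = max(3+20-4, 7+21-4, 8+8-4, 21+7-4, 20+3-4, 21+0) = 24
r[7] = max(3+24-4, 7+20-4, 8+21-4, …, 21+3-4, 24+0) = 25
One optimal plan: pieces 4 + 3 (1 cut) → ₹29 − ₹4 = ₹25.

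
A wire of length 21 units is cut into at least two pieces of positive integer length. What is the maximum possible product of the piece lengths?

Let f[k] be the best product for length k (with at least one cut). For each first piece i, the rest contributes max(k−i, f[k−i]).
f[2] = 1·max(1,0) = 1·1 = 1
f[3] = 1·max(2,1) = 1·2 = 2
f[4] = 2·max(2,1) = 2·2 = 4
f[5] = 2·max(3,2) = 2·3 = 6
f[6] = 3·max(3,2) = 3·3 = 9
f[7] = 2·max(5,6) = 2·6 = 12
f[8] = 2·max(6,9) = 2·9 = 18
f[9] = 3·max(6,9) = 3·9 = 27
f[10] = 2·max(8,18) = 2·18 = 36
f[11] = 2·max(9,27) = 2·27 = 54
f[12] = 3·max(9,27) = 3·27 = 81
f[13] = 2·max(11,54) = 2·54 = 108
f[14] = 2·max(12,81) = 2·81 = 162
f[15] = 3·max(12,81) = 3·81 = 243
f[16] = 2·max(14,162) = 2·162 = 324
f[17] = 2·max(15,243) = 2·243 = 486
f[18] = 3·max(15,243) = 3·243 = 729
f[19] = 2·max(17,486) = 2·486 = 972
f[20] = 2·max(18,729) = 2·729 = 1458
f[21] = 3·max(18,729) = 3·729 = 2187
One optimal split: 3 + 3 + 3 + 3 + 3 + 3 + 3; product 3·3·3·3·3·3·3 = 2187.

2187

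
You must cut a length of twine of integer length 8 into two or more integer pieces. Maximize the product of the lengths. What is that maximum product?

Let m[k] be the best product for length k (with at least one cut). For each first piece i, the rest contributes max(k−i, m[k−i]).
m[2] = 1×max(1,0) = 1×1 = 1
m[3] = 1×max(2,1) = 1×2 = 2
m[4] = 2×max(2,1) = 2×2 = 4
m[5] = 2×max(3,2) = 2×3 = 6
m[6] = 3×max(3,2) = 3×3 = 9
m[7] = 2×max(5,6) = 2×6 = 12
m[8] = 2×max(6,9) = 2×9 = 18
One optimal split: 3 + 3 + 2; product 3×3×2 = 18.

18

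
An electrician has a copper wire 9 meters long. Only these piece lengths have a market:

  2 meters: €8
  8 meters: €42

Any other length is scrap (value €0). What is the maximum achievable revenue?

42

Build f[k] bottom-up: f[k] = max over allowed piece i of (p[i] + f[k−i]).
f[1] = 0
f[2] = 8
f[3] = 8
f[4] = 16  (first piece 2, then f[2]=8)
f[5] = 16
f[6] = 24  (first piece 2, then f[4]=16)
f[7] = 24
f[8] = max(8+24, 42+0) = 42
f[9] = max(8+24, 42+0) = 42
One optimal cutting: pieces 8 with 1 meter of scrap → €42.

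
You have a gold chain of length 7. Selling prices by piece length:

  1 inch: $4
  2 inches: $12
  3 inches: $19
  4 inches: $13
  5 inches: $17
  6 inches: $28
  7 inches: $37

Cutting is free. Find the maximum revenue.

Let R[k] be the best obtainable value from length k. For each k, try every first piece i and keep the best of price[i] + R[k−i].
R[1] = 4
R[2] = 12
R[3] = 19
R[4] = 24  (first piece 2, then R[2]=12)
R[5] = 31  (first piece 2, then R[3]=19)
R[6] = 38  (first piece 3, then R[3]=19)
R[7] = 43  (first piece 2, then R[5]=31)
One optimal cutting: 3 + 2 + 2 → $19 + $12 + $12 = $43.

43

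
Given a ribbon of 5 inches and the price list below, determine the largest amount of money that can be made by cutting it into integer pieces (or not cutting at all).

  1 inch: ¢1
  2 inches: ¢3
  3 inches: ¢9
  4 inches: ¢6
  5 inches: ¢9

Build R[k] bottom-up: R[k] = max over allowed piece i of (p[i] + R[k−i]).
R[1] = 1
R[2] = max(1+1, 3+0) = 3
R[3] = max(1+3, 3+1, 9+0) = 9
R[4] = max(1+9, 3+3, 9+1, 6+0) = 10
R[5] = max(1+10, 3+9, 9+3, 6+1, 9+0) = 12
One optimal cutting: 3 + 2 → ¢9 + ¢3 = ¢12.

12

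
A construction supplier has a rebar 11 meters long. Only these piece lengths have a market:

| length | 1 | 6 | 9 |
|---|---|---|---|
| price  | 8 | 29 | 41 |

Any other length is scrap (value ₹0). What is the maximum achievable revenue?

88

Let best[k] be the best obtainable value from length k. For each k, try every first piece i and keep the best of price[i] + best[k−i].
best[1] = 8
best[2] = 16  (first piece 1, then best[1]=8)
best[3] = 24  (first piece 1, then best[2]=16)
best[4] = 32  (first piece 1, then best[3]=24)
best[5] = 40  (first piece 1, then best[4]=32)
best[6] = max(8+40, 29+0) = 48
best[7] = max(8+48, 29+8) = 56
best[8] = max(8+56, 29+16) = 64
best[9] = max(8+64, 29+24, 41+0) = 72
best[10] = max(8+72, 29+32, 41+8) = 80
best[11] = max(8+80, 29+40, 41+16) = 88
One optimal cutting: 1 + 1 + 1 + 1 + 1 + 1 + 1 + 1 + 1 + 1 + 1 → ₹88.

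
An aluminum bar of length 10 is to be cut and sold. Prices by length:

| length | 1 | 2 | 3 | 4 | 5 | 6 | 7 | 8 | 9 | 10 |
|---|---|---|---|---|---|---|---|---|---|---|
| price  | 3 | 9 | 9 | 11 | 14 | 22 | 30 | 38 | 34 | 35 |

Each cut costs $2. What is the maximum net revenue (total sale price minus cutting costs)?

45

Let v[k] be the best obtainable value from length k. For each k, try every first piece i and keep the best of price[i] + v[k−i] minus the 2 cut fee when i<k.
v[1] = 3
v[2] = 9
v[3] = 10  (first piece 1, then v[2]=9)
v[4] = 16  (first piece 2, then v[2]=9)
v[5] = 17  (first piece 1, then v[4]=16)
v[6] = 23  (first piece 2, then v[4]=16)
v[7] = 30
v[8] = 38
v[9] = 39  (first piece 1, then v[8]=38)
v[10] = 45  (first piece 2, then v[8]=38)
One optimal plan: pieces 8 + 2 (1 cut) → $47 − $2 = $45.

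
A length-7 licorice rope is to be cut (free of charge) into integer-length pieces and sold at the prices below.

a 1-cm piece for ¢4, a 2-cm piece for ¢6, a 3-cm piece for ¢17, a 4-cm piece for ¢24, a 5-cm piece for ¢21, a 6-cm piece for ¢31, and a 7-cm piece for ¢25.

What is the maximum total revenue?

Build r[k] bottom-up: r[k] = max over allowed piece i of (p[i] + r[k−i]).
r[1] = 4
r[2] = max(4+4, 6+0) = 8
r[3] = max(4+8, 6+4, 17+0) = 17
r[4] = max(4+17, 6+8, 17+4, 24+0) = 24
r[5] = max(4+24, 6+17, 17+8, 24+4, 21+0) = 28
r[6] = max(4+28, 6+24, 17+17, 24+8, 21+4, 31+0) = 34
r[7] = max(4+34, 6+28, 17+24, …, 31+4, 25+0) = 41
One optimal cutting: 4 + 3 → ¢24 + ¢17 = ¢41.

41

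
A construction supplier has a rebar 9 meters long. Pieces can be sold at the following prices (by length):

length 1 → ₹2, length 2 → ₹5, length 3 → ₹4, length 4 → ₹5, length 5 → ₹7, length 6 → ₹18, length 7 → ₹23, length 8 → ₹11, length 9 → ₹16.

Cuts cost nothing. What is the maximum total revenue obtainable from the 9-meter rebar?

28

Consider every possible first cut. R[k] is the best of p[i]+R[k−i] over all sellable i≤k.
R[1] = 2
R[2] = 5
R[3] = 7  (first piece 1, then R[2]=5)
R[4] = 10  (first piece 2, then R[2]=5)
R[5] = 12  (first piece 1, then R[4]=10)
R[6] = 18
R[7] = 23
R[8] = 25  (first piece 1, then R[7]=23)
R[9] = 28  (first piece 2, then R[7]=23)
One optimal cutting: 7 + 2 → ₹23 + ₹5 = ₹28.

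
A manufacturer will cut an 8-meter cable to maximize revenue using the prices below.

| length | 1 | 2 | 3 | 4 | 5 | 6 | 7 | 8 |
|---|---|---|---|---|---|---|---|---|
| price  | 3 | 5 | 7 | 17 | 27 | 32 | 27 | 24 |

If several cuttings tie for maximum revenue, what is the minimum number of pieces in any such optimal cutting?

Build r[k] bottom-up: r[k] = max over allowed piece i of (p[i] + r[k−i]).
r[1] = 3
r[2] = max(3+3, 5+0) = 6
r[3] = max(3+6, 5+3, 7+0) = 9
r[4] = max(3+9, 5+6, 7+3, 17+0) = 17
r[5] = max(3+17, 5+9, 7+6, 17+3, 27+0) = 27
r[6] = max(3+27, 5+17, 7+9, 17+6, 27+3, 32+0) = 32
r[7] = max(3+32, 5+27, 7+17, …, 32+3, 27+0) = 35
r[8] = max(3+35, 5+32, 7+27, …, 27+3, 24+0) = 38
Maximum revenue is 38.
Now minimize piece count subject to staying optimal: for each k, pieces[k] = 1 + min over i with p[i]+r[k−i]=r[k] of pieces[k−i].
pieces[5] = 1
pieces[6] = 1
pieces[7] = 2
pieces[8] = 3

3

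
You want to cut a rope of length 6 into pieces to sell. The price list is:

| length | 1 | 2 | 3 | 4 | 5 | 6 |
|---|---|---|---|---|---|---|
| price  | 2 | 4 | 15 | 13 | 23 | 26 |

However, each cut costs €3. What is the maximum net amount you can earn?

27

Consider every possible first cut. net[k] is the best of p[i]+net[k−i] over all sellable i≤k, charging 3 whenever i<k.
net[1] = 2
net[2] = max(2+2-3, 4+0) = 4
net[3] = max(2+4-3, 4+2-3, 15+0) = 15
net[4] = max(2+15-3, 4+4-3, 15+2-3, 13+0) = 14
net[5] = max(2+14-3, 4+15-3, 15+4-3, 13+2-3, 23+0) = 23
net[6] = max(2+23-3, 4+14-3, 15+15-3, 13+4-3, 23+2-3, 26+0) = 27
One optimal plan: pieces 3 + 3 (1 cut) → €30 − €3 = €27.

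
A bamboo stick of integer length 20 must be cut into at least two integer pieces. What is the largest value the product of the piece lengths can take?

Define g[k] = max over 1≤i<k of i · max(k−i, g[k−i]); the inner max lets the remainder stay uncut if that's better.
g[2] = 1*max(1,0) = 1*1 = 1
g[3] = max(1*2, 2*1) = 2
g[4] = max(1*3, 2*2, 3*1) = 4
g[5] = max(1*4, 2*3, 3*2, 4*1) = 6
g[6] = max(1*6, 2*4, 3*3, 4*2, 5*1) = 9
g[7] = max(1*9, 2*6, 3*4, 4*3, 5*2, 6*1) = 12
g[8] = max(1*12, 2*9, 3*6, …, 6*2, 7*1) = 18
g[9] = max(1*18, 2*12, 3*9, …, 7*2, 8*1) = 27
g[10] = max(1*27, 2*18, 3*12, …, 8*2, 9*1) = 36
g[11] = max(1*36, 2*27, 3*18, …, 9*2, 10*1) = 54
g[12] = max(1*54, 2*36, 3*27, …, 10*2, 11*1) = 81
g[13] = max(1*81, 2*54, 3*36, …, 11*2, 12*1) = 108
g[14] = max(1*108, 2*81, 3*54, …, 12*2, 13*1) = 162
g[15] = max(1*162, 2*108, 3*81, …, 13*2, 14*1) = 243
g[16] = max(1*243, 2*162, 3*108, …, 14*2, 15*1) = 324
g[17] = max(1*324, 2*243, 3*162, …, 15*2, 16*1) = 486
g[18] = max(1*486, 2*324, 3*243, …, 16*2, 17*1) = 729
g[19] = max(1*729, 2*486, 3*324, …, 17*2, 18*1) = 972
g[20] = max(1*972, 2*729, 3*486, …, 18*2, 19*1) = 1458
One optimal split: 3 + 3 + 3 + 3 + 3 + 3 + 2; product 3*3*3*3*3*3*2 = 1458.

1458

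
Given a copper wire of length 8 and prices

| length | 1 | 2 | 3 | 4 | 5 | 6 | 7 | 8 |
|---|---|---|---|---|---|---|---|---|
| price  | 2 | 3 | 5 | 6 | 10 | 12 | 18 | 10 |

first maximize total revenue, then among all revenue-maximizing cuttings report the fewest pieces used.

2

Let r[k] be the best obtainable value from length k. For each k, try every first piece i and keep the best of price[i] + r[k−i].
r[1] = 2
r[2] = 4  (first piece 1, then r[1]=2)
r[3] = 6  (first piece 1, then r[2]=4)
r[4] = 8  (first piece 1, then r[3]=6)
r[5] = 10  (first piece 1, then r[4]=8)
r[6] = 12  (first piece 1, then r[5]=10)
r[7] = 18
r[8] = 20  (first piece 1, then r[7]=18)
Maximum revenue is €20.
Now minimize piece count subject to staying optimal: for each k, pieces[k] = 1 + min over i with p[i]+r[k−i]=r[k] of pieces[k−i].
pieces[5] = 1
pieces[6] = 1
pieces[7] = 1
pieces[8] = 2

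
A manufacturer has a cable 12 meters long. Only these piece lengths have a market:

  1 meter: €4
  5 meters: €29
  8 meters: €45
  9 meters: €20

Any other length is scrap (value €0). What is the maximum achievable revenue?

Build f[k] bottom-up: f[k] = max over allowed piece i of (p[i] + f[k−i]).
f[1] = 4
f[2] = 8  (first piece 1, then f[1]=4)
f[3] = 12  (first piece 1, then f[2]=8)
f[4] = 16  (first piece 1, then f[3]=12)
f[5] = max(4+16, 29+0) = 29
f[6] = max(4+29, 29+4) = 33
f[7] = max(4+33, 29+8) = 37
f[8] = max(4+37, 29+12, 45+0) = 45
f[9] = max(4+45, 29+16, 45+4, 20+0) = 49
f[10] = max(4+49, 29+29, 45+8, 20+4) = 58
f[11] = max(4+58, 29+33, 45+12, 20+8) = 62
f[12] = max(4+62, 29+37, 45+16, 20+12) = 66
One optimal cutting: 5 + 5 + 1 + 1 → €66.

66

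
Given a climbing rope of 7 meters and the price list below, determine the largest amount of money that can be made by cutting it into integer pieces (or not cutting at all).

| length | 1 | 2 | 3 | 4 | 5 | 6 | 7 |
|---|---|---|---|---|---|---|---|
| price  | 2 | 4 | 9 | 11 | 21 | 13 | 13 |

25

Build v[k] bottom-up: v[k] = max over allowed piece i of (p[i] + v[k−i]).
v[1] = 2
v[2] = max(2+2, 4+0) = 4
v[3] = max(2+4, 4+2, 9+0) = 9
v[4] = max(2+9, 4+4, 9+2, 11+0) = 11
v[5] = max(2+11, 4+9, 9+4, 11+2, 21+0) = 21
v[6] = max(2+21, 4+11, 9+9, 11+4, 21+2, 13+0) = 23
v[7] = max(2+23, 4+21, 9+11, …, 13+2, 13+0) = 25
One optimal cutting: 5 + 1 + 1 → €21 + €2 + €2 = €25.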